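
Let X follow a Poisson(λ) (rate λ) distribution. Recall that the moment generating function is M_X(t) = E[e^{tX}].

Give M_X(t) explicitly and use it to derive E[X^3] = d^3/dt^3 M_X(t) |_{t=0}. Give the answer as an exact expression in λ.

M_X(t) = e^(λ*(e^(t) - 1))
D^3[M](t) = (λ^3*e^(3*t)*e^(λ*e^(t)) + 3*λ^2*e^(2*t)*e^(λ*e^(t)) + λ*e^(t)*e^(λ*e^(t)))*e^(-λ)

E[X^3] = D^3[M](0) = λ*(λ^2 + 3*λ + 1)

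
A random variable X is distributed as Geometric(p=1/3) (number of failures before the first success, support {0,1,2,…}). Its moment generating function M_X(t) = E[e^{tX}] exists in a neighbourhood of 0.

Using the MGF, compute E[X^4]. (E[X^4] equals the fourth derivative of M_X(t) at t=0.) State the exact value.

E[X^4] = D^4[M](0) = 730

M_X(t) = 1/(3*(1 - 2*e^(t)/3))
D^4[M](t) = (-16*e^(4*t) - 264*e^(3*t) - 396*e^(2*t) - 54*e^(t))/(32*e^(5*t) - 240*e^(4*t) + 720*e^(3*t) - 1080*e^(2*t) + 810*e^(t) - 243)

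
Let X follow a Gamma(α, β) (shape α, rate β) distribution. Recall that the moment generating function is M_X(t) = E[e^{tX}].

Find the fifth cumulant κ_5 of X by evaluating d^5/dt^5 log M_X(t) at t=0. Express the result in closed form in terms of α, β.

M_X(t) = (β/(β - t))^α
K_X(t) = log M_X(t) = α*(log(β) - log(β - t))
D^5[K](t) = -24*α/(-β^5 + 5*β^4*t - 10*β^3*t^2 + 10*β^2*t^3 - 5*β*t^4 + t^5)

κ_5 = D^5[K](0) = 24*α/β^5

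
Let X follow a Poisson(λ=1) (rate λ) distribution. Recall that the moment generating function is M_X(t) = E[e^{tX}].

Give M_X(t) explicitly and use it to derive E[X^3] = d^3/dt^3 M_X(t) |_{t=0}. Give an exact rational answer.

E[X^3] = D^3[M](0) = 5

M_X(t) = e^(e^(t) - 1)
D^3[M](t) = (e^(3*t)*e^(e^(t)) + 3*e^(2*t)*e^(e^(t)) + e^(t)*e^(e^(t)))*e^(-1)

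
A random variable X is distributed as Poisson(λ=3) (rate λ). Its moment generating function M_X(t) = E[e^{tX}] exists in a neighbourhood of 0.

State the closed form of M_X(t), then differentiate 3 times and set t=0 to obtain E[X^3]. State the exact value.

M_X(t) = e^(3*e^(t) - 3)
dM/dt = 3*e^(-3)*e^(t)*e^(3*e^(t))
d^2M/dt^2 = (9*e^(2*t)*e^(3*e^(t)) + 3*e^(t)*e^(3*e^(t)))*e^(-3)
d^3M/dt^3 = (27*e^(3*t)*e^(3*e^(t)) + 27*e^(2*t)*e^(3*e^(t)) + 3*e^(t)*e^(3*e^(t)))*e^(-3)

E[X^3] = d^3M/dt^3 |_{t=0} = 57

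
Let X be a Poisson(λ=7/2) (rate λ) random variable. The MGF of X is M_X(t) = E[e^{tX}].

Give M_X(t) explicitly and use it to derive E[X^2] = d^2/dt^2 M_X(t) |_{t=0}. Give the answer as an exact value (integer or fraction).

M_X(t) = e^(7*e^(t)/2 - 7/2)
dM/dt = 7*e^(-7/2)*e^(t)*e^(7*e^(t)/2)/2
d^2M/dt^2 = (49*e^(2*t)*e^(7*e^(t)/2) + 14*e^(t)*e^(7*e^(t)/2))*e^(-7/2)/4

E[X^2] = d^2M/dt^2 |_{t=0} = 63/4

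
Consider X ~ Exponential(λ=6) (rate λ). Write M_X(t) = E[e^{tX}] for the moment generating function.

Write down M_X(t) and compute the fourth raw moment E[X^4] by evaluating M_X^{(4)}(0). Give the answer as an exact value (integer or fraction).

M_X(t) = 6/(6 - t)
dM/dt = 6/(t^2 - 12*t + 36)
d^2M/dt^2 = -12/(t^3 - 18*t^2 + 108*t - 216)
d^3M/dt^3 = 36/(t^4 - 24*t^3 + 216*t^2 - 864*t + 1296)
d^4M/dt^4 = -144/(t^5 - 30*t^4 + 360*t^3 - 2160*t^2 + 6480*t - 7776)

E[X^4] = d^4M/dt^4 |_{t=0} = 1/54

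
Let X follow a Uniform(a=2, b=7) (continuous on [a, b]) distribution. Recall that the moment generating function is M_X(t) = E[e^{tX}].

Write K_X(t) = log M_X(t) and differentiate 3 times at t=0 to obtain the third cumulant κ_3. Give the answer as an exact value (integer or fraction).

κ_3 = d^3K/dt^3 |_{t=0} = 0

M_X(t) = (e^(7*t) - e^(2*t))/(5*t)
K_X(t) = log M_X(t) = -log(t) + log(e^(7*t) - e^(2*t)) - log(5)
dK/dt = (7*t*e^(5*t) - 2*t - e^(5*t) + 1)/(t*e^(5*t) - t)
d^2K/dt^2 = (-25*t^2*e^(5*t) + e^(10*t) - 2*e^(5*t) + 1)/(t^2*e^(10*t) - 2*t^2*e^(5*t) + t^2)
d^3K/dt^3 = (125*t^3*e^(10*t) + 125*t^3*e^(5*t) - 2*e^(15*t) + 6*e^(10*t) - 6*e^(5*t) + 2)/(t^3*e^(15*t) - 3*t^3*e^(10*t) + 3*t^3*e^(5*t) - t^3)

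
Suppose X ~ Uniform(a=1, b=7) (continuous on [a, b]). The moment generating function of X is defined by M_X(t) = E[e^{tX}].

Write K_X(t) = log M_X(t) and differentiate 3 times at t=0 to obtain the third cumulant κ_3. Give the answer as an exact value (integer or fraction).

M_X(t) = (e^(7*t) - e^(t))/(6*t)
K_X(t) = log M_X(t) = -log(t) + log(e^(7*t) - e^(t)) - log(6)
K^(3)(t) = (216*t^3*e^(12*t) + 216*t^3*e^(6*t) - 2*e^(18*t) + 6*e^(12*t) - 6*e^(6*t) + 2)/(t^3*e^(18*t) - 3*t^3*e^(12*t) + 3*t^3*e^(6*t) - t^3)

κ_3 = K^(3)(0) = 0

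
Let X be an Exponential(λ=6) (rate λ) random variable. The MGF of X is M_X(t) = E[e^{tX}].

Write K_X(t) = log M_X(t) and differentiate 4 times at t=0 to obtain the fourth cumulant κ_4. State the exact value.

κ_4 = K′′′′(0) = 1/216

M_X(t) = 6/(6 - t)
K_X(t) = log M_X(t) = -log(6 - t) + log(6)
K′(t) = -1/(t - 6)
K′′(t) = 1/(t^2 - 12*t + 36)
K′′′(t) = -2/(t^3 - 18*t^2 + 108*t - 216)
K′′′′(t) = 6/(t^4 - 24*t^3 + 216*t^2 - 864*t + 1296)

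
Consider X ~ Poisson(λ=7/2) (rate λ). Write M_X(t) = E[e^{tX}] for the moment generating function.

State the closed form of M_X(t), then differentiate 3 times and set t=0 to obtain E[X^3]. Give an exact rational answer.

E[X^3] = M^(3)(0) = 665/8

M_X(t) = e^(7*e^(t)/2 - 7/2)
M^(3)(t) = (343*e^(3*t)*e^(7*e^(t)/2) + 294*e^(2*t)*e^(7*e^(t)/2) + 28*e^(t)*e^(7*e^(t)/2))*e^(-7/2)/8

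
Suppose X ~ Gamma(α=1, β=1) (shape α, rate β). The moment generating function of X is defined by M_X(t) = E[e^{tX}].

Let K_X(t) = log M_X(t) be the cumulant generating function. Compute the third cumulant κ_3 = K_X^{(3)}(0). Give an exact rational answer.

M_X(t) = 1/(1 - t)
K_X(t) = log M_X(t) = -log(1 - t)
K′(t) = -1/(t - 1)
K′′(t) = 1/(t^2 - 2*t + 1)
K′′′(t) = -2/(t^3 - 3*t^2 + 3*t - 1)

κ_3 = K′′′(0) = 2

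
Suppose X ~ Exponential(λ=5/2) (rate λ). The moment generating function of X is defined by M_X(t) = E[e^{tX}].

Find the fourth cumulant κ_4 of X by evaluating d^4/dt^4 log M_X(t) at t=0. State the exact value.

M_X(t) = 5/(2*(5/2 - t))
K_X(t) = log M_X(t) = -log(5/2 - t) - log(2) + log(5)
D^4[K](t) = 96/(16*t^4 - 160*t^3 + 600*t^2 - 1000*t + 625)

κ_4 = D^4[K](0) = 96/625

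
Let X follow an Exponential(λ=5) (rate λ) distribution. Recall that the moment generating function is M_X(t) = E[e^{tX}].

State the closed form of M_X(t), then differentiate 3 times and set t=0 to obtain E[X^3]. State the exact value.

E[X^3] = M′′′(0) = 6/125

M_X(t) = 5/(5 - t)
M′(t) = 5/(t^2 - 10*t + 25)
M′′(t) = -10/(t^3 - 15*t^2 + 75*t - 125)
M′′′(t) = 30/(t^4 - 20*t^3 + 150*t^2 - 500*t + 625)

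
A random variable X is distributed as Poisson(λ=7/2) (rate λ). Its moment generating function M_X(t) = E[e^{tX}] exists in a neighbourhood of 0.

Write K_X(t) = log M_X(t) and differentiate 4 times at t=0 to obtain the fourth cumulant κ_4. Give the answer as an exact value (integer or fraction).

κ_4 = K′′′′(0) = 7/2

M_X(t) = e^(7*e^(t)/2 - 7/2)
K_X(t) = log M_X(t) = 7*e^(t)/2 - 7/2
K′(t) = 7*e^(t)/2
K′′(t) = 7*e^(t)/2
K′′′(t) = 7*e^(t)/2
K′′′′(t) = 7*e^(t)/2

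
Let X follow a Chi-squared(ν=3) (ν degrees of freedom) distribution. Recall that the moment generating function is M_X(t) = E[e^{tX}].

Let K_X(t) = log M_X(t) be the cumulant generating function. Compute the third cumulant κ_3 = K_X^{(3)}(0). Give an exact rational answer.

M_X(t) = (1 - 2*t)^(-3/2)
K_X(t) = log M_X(t) = -3*log(1 - 2*t)/2
K^(3)(t) = -24/(8*t^3 - 12*t^2 + 6*t - 1)

κ_3 = K^(3)(0) = 24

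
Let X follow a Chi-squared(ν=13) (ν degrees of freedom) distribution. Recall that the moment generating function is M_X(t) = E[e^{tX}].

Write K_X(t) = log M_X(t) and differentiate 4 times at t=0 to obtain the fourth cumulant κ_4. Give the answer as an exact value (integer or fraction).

κ_4 = d^4K/dt^4 |_{t=0} = 624

M_X(t) = (1 - 2*t)^(-13/2)
K_X(t) = log M_X(t) = -13*log(1 - 2*t)/2
dK/dt = -13/(2*t - 1)
d^2K/dt^2 = 26/(4*t^2 - 4*t + 1)
d^3K/dt^3 = -104/(8*t^3 - 12*t^2 + 6*t - 1)
d^4K/dt^4 = 624/(16*t^4 - 32*t^3 + 24*t^2 - 8*t + 1)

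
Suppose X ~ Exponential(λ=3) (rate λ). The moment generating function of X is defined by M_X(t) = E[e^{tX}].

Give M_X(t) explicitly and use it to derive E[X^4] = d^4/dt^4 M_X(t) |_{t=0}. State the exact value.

M_X(t) = 3/(3 - t)
D^4[M](t) = -72/(t^5 - 15*t^4 + 90*t^3 - 270*t^2 + 405*t - 243)

E[X^4] = D^4[M](0) = 8/27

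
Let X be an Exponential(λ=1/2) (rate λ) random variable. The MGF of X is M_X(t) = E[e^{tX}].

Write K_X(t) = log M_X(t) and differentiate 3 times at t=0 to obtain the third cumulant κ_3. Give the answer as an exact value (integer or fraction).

κ_3 = d^3K/dt^3 |_{t=0} = 16

M_X(t) = 1/(2*(1/2 - t))
K_X(t) = log M_X(t) = -log(1/2 - t) - log(2)
dK/dt = -2/(2*t - 1)
d^2K/dt^2 = 4/(4*t^2 - 4*t + 1)
d^3K/dt^3 = -16/(8*t^3 - 12*t^2 + 6*t - 1)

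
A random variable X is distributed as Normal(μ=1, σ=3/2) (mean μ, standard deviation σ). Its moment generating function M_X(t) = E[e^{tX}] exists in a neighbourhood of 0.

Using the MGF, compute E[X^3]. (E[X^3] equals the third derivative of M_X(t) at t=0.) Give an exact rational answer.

E[X^3] = M′′′(0) = 31/4

M_X(t) = e^(9*t^2/8 + t)
M′(t) = 9*t*e^(t)*e^(9*t^2/8)/4 + e^(t)*e^(9*t^2/8)
M′′(t) = 81*t^2*e^(t)*e^(9*t^2/8)/16 + 9*t*e^(t)*e^(9*t^2/8)/2 + 13*e^(t)*e^(9*t^2/8)/4
M′′′(t) = 729*t^3*e^(t)*e^(9*t^2/8)/64 + 243*t^2*e^(t)*e^(9*t^2/8)/16 + 351*t*e^(t)*e^(9*t^2/8)/16 + 31*e^(t)*e^(9*t^2/8)/4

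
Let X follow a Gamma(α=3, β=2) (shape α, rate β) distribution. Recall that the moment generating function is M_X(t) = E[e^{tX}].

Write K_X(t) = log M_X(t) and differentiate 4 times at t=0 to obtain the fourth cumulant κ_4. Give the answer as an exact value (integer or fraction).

κ_4 = K′′′′(0) = 9/8

M_X(t) = 8/(2 - t)^3
K_X(t) = log M_X(t) = -3*log(2 - t) + 3*log(2)
K′(t) = -3/(t - 2)
K′′(t) = 3/(t^2 - 4*t + 4)
K′′′(t) = -6/(t^3 - 6*t^2 + 12*t - 8)
K′′′′(t) = 18/(t^4 - 8*t^3 + 24*t^2 - 32*t + 16)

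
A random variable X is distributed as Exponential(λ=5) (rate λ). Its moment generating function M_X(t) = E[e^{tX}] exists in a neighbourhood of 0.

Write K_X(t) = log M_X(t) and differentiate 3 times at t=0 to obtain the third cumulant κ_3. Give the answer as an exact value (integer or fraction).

κ_3 = K^(3)(0) = 2/125

M_X(t) = 5/(5 - t)
K_X(t) = log M_X(t) = -log(5 - t) + log(5)
K^(3)(t) = -2/(t^3 - 15*t^2 + 75*t - 125)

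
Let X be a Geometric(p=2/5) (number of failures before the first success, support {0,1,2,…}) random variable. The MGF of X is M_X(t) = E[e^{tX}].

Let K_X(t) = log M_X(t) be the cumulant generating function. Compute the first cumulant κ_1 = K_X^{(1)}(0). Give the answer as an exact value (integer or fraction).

M_X(t) = 2/(5*(1 - 3*e^(t)/5))
K_X(t) = log M_X(t) = -log(1 - 3*e^(t)/5) - log(5) + log(2)
dK/dt = -3*e^(t)/(3*e^(t) - 5)

κ_1 = dK/dt |_{t=0} = 3/2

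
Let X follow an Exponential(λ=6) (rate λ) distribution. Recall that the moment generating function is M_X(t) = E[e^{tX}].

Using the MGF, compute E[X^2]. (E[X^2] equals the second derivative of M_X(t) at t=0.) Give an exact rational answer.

M_X(t) = 6/(6 - t)
D^2[M](t) = -12/(t^3 - 18*t^2 + 108*t - 216)

E[X^2] = D^2[M](0) = 1/18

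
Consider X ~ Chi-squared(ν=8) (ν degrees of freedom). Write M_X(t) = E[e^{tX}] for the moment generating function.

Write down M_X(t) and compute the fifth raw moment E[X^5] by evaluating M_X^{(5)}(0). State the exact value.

M_X(t) = (1 - 2*t)^(-4)
D^5[M](t) = -215040/(512*t^9 - 2304*t^8 + 4608*t^7 - 5376*t^6 + 4032*t^5 - 2016*t^4 + 672*t^3 - 144*t^2 + 18*t - 1)

E[X^5] = D^5[M](0) = 215040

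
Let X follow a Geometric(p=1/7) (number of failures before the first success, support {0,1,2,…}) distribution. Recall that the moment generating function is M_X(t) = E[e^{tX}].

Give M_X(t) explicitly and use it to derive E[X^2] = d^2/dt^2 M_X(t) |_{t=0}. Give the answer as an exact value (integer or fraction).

M_X(t) = 1/(7*(1 - 6*e^(t)/7))
dM/dt = 6*e^(t)/(36*e^(2*t) - 84*e^(t) + 49)
d^2M/dt^2 = (-36*e^(2*t) - 42*e^(t))/(216*e^(3*t) - 756*e^(2*t) + 882*e^(t) - 343)

E[X^2] = d^2M/dt^2 |_{t=0} = 78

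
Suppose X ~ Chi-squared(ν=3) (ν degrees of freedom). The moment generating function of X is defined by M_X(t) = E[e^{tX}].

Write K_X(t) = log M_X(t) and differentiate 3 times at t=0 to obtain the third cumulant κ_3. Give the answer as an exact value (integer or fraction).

M_X(t) = (1 - 2*t)^(-3/2)
K_X(t) = log M_X(t) = -3*log(1 - 2*t)/2
D^3[K](t) = -24/(8*t^3 - 12*t^2 + 6*t - 1)

κ_3 = D^3[K](0) = 24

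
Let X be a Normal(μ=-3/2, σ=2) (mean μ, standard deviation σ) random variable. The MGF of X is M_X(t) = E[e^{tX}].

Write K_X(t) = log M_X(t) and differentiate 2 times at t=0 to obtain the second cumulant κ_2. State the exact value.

M_X(t) = e^(2*t^2 - 3*t/2)
K_X(t) = log M_X(t) = 2*t^2 - 3*t/2
dK/dt = 4*t - 3/2
d^2K/dt^2 = 4

κ_2 = d^2K/dt^2 |_{t=0} = 4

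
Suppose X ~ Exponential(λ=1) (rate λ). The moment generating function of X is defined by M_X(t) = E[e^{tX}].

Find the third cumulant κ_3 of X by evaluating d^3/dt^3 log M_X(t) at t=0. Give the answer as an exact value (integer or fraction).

κ_3 = D^3[K](0) = 2

M_X(t) = 1/(1 - t)
K_X(t) = log M_X(t) = -log(1 - t)
D^3[K](t) = -2/(t^3 - 3*t^2 + 3*t - 1)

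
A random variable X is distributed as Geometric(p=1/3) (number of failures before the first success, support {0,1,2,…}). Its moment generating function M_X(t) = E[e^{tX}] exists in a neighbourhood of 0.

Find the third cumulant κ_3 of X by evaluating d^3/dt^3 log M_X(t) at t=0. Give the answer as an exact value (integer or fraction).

κ_3 = K′′′(0) = 30

M_X(t) = 1/(3*(1 - 2*e^(t)/3))
K_X(t) = log M_X(t) = -log(1 - 2*e^(t)/3) - log(3)
K′(t) = -2*e^(t)/(2*e^(t) - 3)
K′′(t) = 6*e^(t)/(4*e^(2*t) - 12*e^(t) + 9)
K′′′(t) = (-12*e^(2*t) - 18*e^(t))/(8*e^(3*t) - 36*e^(2*t) + 54*e^(t) - 27)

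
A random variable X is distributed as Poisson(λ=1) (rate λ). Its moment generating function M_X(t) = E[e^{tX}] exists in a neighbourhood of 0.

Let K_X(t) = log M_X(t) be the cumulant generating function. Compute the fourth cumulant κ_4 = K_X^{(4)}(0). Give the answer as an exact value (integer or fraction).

M_X(t) = e^(e^(t) - 1)
K_X(t) = log M_X(t) = e^(t) - 1
D^4[K](t) = e^(t)

κ_4 = D^4[K](0) = 1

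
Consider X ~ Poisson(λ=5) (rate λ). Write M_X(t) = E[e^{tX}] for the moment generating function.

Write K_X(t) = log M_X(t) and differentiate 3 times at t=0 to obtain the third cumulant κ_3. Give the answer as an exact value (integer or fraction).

M_X(t) = e^(5*e^(t) - 5)
K_X(t) = log M_X(t) = 5*e^(t) - 5
K′(t) = 5*e^(t)
K′′(t) = 5*e^(t)
K′′′(t) = 5*e^(t)

κ_3 = K′′′(0) = 5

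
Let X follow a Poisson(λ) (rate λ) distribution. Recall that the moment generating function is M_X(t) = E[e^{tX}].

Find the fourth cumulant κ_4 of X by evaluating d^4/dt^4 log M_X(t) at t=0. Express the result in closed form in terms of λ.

κ_4 = d^4K/dt^4 |_{t=0} = λ

M_X(t) = e^(λ*(e^(t) - 1))
K_X(t) = log M_X(t) = λ*(e^(t) - 1)
dK/dt = λ*e^(t)
d^2K/dt^2 = λ*e^(t)
d^3K/dt^3 = λ*e^(t)
d^4K/dt^4 = λ*e^(t)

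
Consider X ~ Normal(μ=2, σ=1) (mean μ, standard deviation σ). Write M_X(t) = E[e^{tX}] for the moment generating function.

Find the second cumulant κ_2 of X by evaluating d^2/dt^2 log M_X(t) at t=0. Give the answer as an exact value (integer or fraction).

M_X(t) = e^(t^2/2 + 2*t)
K_X(t) = log M_X(t) = t^2/2 + 2*t
K^(2)(t) = 1

κ_2 = K^(2)(0) = 1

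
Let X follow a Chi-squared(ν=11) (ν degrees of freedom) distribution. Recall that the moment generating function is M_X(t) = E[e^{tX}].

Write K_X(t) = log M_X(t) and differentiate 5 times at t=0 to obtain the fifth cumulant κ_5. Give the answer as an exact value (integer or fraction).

M_X(t) = (1 - 2*t)^(-11/2)
K_X(t) = log M_X(t) = -11*log(1 - 2*t)/2
K^(5)(t) = -4224/(32*t^5 - 80*t^4 + 80*t^3 - 40*t^2 + 10*t - 1)

κ_5 = K^(5)(0) = 4224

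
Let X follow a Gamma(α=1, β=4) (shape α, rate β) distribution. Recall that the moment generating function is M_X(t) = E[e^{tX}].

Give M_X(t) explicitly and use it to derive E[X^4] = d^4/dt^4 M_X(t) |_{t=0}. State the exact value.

E[X^4] = d^4M/dt^4 |_{t=0} = 3/32

M_X(t) = 4/(4 - t)
dM/dt = 4/(t^2 - 8*t + 16)
d^2M/dt^2 = -8/(t^3 - 12*t^2 + 48*t - 64)
d^3M/dt^3 = 24/(t^4 - 16*t^3 + 96*t^2 - 256*t + 256)
d^4M/dt^4 = -96/(t^5 - 20*t^4 + 160*t^3 - 640*t^2 + 1280*t - 1024)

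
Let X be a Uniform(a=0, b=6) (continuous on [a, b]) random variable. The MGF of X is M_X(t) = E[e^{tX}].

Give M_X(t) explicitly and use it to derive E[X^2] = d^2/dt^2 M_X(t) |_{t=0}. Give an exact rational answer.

M_X(t) = (e^(6*t) - 1)/(6*t)
dM/dt = (6*t*e^(6*t) - e^(6*t) + 1)/(6*t^2)
d^2M/dt^2 = (18*t^2*e^(6*t) - 6*t*e^(6*t) + e^(6*t) - 1)/(3*t^3)

E[X^2] = d^2M/dt^2 |_{t=0} = 12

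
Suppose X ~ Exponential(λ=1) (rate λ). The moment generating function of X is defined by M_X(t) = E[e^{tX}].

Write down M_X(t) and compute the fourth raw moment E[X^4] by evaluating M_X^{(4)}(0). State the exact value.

M_X(t) = 1/(1 - t)
D^4[M](t) = -24/(t^5 - 5*t^4 + 10*t^3 - 10*t^2 + 5*t - 1)

E[X^4] = D^4[M](0) = 24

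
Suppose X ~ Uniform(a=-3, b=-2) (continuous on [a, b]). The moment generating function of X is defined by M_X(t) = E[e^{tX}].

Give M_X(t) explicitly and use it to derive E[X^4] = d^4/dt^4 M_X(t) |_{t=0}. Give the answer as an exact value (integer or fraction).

M_X(t) = (e^(-2*t) - e^(-3*t))/t
M′(t) = (-2*t*e^(t) + 3*t - e^(t) + 1)*e^(-3*t)/t^2
M′′(t) = (4*t^2*e^(t) - 9*t^2 + 4*t*e^(t) - 6*t + 2*e^(t) - 2)*e^(-3*t)/t^3
M′′′(t) = (-8*t^3*e^(t) + 27*t^3 - 12*t^2*e^(t) + 27*t^2 - 12*t*e^(t) + 18*t - 6*e^(t) + 6)*e^(-3*t)/t^4
M′′′′(t) = (16*t^4*e^(t) - 81*t^4 + 32*t^3*e^(t) - 108*t^3 + 48*t^2*e^(t) - 108*t^2 + 48*t*e^(t) - 72*t + 24*e^(t) - 24)*e^(-3*t)/t^5

E[X^4] = M′′′′(0) = 211/5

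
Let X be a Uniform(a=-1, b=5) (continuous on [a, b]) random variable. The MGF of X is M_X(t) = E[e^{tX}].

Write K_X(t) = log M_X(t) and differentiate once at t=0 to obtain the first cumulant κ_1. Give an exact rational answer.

M_X(t) = (e^(5*t) - e^(-t))/(6*t)
K_X(t) = log M_X(t) = -log(t) + log(e^(5*t) - e^(-t)) - log(6)
K^(1)(t) = (5*t*e^(6*t) + t - e^(6*t) + 1)/(t*e^(6*t) - t)

κ_1 = K^(1)(0) = 2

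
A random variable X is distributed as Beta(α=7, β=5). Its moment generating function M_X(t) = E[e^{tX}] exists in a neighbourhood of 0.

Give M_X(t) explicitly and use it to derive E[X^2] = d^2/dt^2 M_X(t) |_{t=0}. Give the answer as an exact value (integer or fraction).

M_X(t) = ₁F₁(7; 12; t)
dM/dt = 7*₁F₁(8; 13; t)/12
d^2M/dt^2 = 14*₁F₁(9; 14; t)/39

E[X^2] = d^2M/dt^2 |_{t=0} = 14/39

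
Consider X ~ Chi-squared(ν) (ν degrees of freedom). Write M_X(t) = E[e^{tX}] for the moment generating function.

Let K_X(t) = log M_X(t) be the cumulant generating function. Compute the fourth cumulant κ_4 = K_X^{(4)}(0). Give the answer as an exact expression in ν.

M_X(t) = (1 - 2*t)^(-ν/2)
K_X(t) = log M_X(t) = -ν*log(1 - 2*t)/2
K^(4)(t) = 48*ν/(16*t^4 - 32*t^3 + 24*t^2 - 8*t + 1)

κ_4 = K^(4)(0) = 48*ν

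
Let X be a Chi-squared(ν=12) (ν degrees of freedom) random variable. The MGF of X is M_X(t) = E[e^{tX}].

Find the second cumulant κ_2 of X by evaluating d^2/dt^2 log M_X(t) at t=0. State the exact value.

M_X(t) = (1 - 2*t)^(-6)
K_X(t) = log M_X(t) = -6*log(1 - 2*t)
D^2[K](t) = 24/(4*t^2 - 4*t + 1)

κ_2 = D^2[K](0) = 24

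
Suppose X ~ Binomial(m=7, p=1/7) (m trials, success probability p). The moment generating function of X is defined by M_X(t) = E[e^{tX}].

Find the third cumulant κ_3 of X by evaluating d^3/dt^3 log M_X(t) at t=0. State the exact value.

M_X(t) = (e^(t)/7 + 6/7)^7
K_X(t) = log M_X(t) = 7*log(e^(t)/7 + 6/7)
dK/dt = 7*e^(t)/(e^(t) + 6)
d^2K/dt^2 = 42*e^(t)/(e^(2*t) + 12*e^(t) + 36)
d^3K/dt^3 = (-42*e^(2*t) + 252*e^(t))/(e^(3*t) + 18*e^(2*t) + 108*e^(t) + 216)

κ_3 = d^3K/dt^3 |_{t=0} = 30/49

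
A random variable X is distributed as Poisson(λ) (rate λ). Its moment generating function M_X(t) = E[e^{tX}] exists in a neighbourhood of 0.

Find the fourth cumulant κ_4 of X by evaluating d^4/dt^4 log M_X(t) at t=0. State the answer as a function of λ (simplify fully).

M_X(t) = e^(λ*(e^(t) - 1))
K_X(t) = log M_X(t) = λ*(e^(t) - 1)
K′(t) = λ*e^(t)
K′′(t) = λ*e^(t)
K′′′(t) = λ*e^(t)
K′′′′(t) = λ*e^(t)

κ_4 = K′′′′(0) = λ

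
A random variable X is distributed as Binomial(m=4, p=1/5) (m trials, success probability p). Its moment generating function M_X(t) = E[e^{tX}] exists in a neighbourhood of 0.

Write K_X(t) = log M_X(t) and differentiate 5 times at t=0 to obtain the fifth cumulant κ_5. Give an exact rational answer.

M_X(t) = (e^(t)/5 + 4/5)^4
K_X(t) = log M_X(t) = 4*log(e^(t)/5 + 4/5)
dK/dt = 4*e^(t)/(e^(t) + 4)
d^2K/dt^2 = 16*e^(t)/(e^(2*t) + 8*e^(t) + 16)
d^3K/dt^3 = (-16*e^(2*t) + 64*e^(t))/(e^(3*t) + 12*e^(2*t) + 48*e^(t) + 64)
d^4K/dt^4 = (16*e^(3*t) - 256*e^(2*t) + 256*e^(t))/(e^(4*t) + 16*e^(3*t) + 96*e^(2*t) + 256*e^(t) + 256)
d^5K/dt^5 = (-16*e^(4*t) + 704*e^(3*t) - 2816*e^(2*t) + 1024*e^(t))/(e^(5*t) + 20*e^(4*t) + 160*e^(3*t) + 640*e^(2*t) + 1280*e^(t) + 1024)

κ_5 = d^5K/dt^5 |_{t=0} = -1104/3125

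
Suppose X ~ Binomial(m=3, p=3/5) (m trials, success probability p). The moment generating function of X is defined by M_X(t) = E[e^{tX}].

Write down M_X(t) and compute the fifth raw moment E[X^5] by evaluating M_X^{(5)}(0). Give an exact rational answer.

M_X(t) = (3*e^(t)/5 + 2/5)^3
D^5[M](t) = 6561*e^(3*t)/125 + 1728*e^(2*t)/125 + 36*e^(t)/125

E[X^5] = D^5[M](0) = 333/5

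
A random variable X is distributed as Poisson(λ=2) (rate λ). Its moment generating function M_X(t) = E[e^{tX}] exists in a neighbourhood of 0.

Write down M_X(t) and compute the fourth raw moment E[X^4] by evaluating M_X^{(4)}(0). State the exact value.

E[X^4] = d^4M/dt^4 |_{t=0} = 94

M_X(t) = e^(2*e^(t) - 2)
dM/dt = 2*e^(-2)*e^(t)*e^(2*e^(t))
d^2M/dt^2 = (4*e^(2*t)*e^(2*e^(t)) + 2*e^(t)*e^(2*e^(t)))*e^(-2)
d^3M/dt^3 = (8*e^(3*t)*e^(2*e^(t)) + 12*e^(2*t)*e^(2*e^(t)) + 2*e^(t)*e^(2*e^(t)))*e^(-2)
d^4M/dt^4 = (16*e^(4*t)*e^(2*e^(t)) + 48*e^(3*t)*e^(2*e^(t)) + 28*e^(2*t)*e^(2*e^(t)) + 2*e^(t)*e^(2*e^(t)))*e^(-2)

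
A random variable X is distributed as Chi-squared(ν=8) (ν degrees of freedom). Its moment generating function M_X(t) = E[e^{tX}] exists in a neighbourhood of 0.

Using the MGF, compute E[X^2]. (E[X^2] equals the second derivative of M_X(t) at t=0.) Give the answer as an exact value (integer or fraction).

E[X^2] = M′′(0) = 80

M_X(t) = (1 - 2*t)^(-4)
M′(t) = -8/(32*t^5 - 80*t^4 + 80*t^3 - 40*t^2 + 10*t - 1)
M′′(t) = 80/(64*t^6 - 192*t^5 + 240*t^4 - 160*t^3 + 60*t^2 - 12*t + 1)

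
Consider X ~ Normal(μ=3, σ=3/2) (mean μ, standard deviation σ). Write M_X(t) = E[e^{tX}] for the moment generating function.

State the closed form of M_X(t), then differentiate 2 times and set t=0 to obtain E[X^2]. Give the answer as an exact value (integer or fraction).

E[X^2] = M^(2)(0) = 45/4

M_X(t) = e^(9*t^2/8 + 3*t)
M^(2)(t) = 81*t^2*e^(3*t)*e^(9*t^2/8)/16 + 27*t*e^(3*t)*e^(9*t^2/8)/2 + 45*e^(3*t)*e^(9*t^2/8)/4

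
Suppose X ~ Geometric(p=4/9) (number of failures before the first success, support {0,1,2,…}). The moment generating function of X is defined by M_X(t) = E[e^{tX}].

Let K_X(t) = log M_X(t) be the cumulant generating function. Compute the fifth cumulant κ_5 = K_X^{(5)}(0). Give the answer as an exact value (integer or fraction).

κ_5 = D^5[K](0) = 43785/128

M_X(t) = 4/(9*(1 - 5*e^(t)/9))
K_X(t) = log M_X(t) = -log(1 - 5*e^(t)/9) - 2*log(3) + 2*log(2)
D^5[K](t) = (-5625*e^(4*t) - 111375*e^(3*t) - 200475*e^(2*t) - 32805*e^(t))/(3125*e^(5*t) - 28125*e^(4*t) + 101250*e^(3*t) - 182250*e^(2*t) + 164025*e^(t) - 59049)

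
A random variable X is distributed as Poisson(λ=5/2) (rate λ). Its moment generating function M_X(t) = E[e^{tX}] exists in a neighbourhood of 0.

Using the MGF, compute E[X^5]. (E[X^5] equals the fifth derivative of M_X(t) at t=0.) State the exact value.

M_X(t) = e^(5*e^(t)/2 - 5/2)
dM/dt = 5*e^(-5/2)*e^(t)*e^(5*e^(t)/2)/2
d^2M/dt^2 = (25*e^(2*t)*e^(5*e^(t)/2) + 10*e^(t)*e^(5*e^(t)/2))*e^(-5/2)/4
d^3M/dt^3 = (125*e^(3*t)*e^(5*e^(t)/2) + 150*e^(2*t)*e^(5*e^(t)/2) + 20*e^(t)*e^(5*e^(t)/2))*e^(-5/2)/8
d^4M/dt^4 = (625*e^(4*t)*e^(5*e^(t)/2) + 1500*e^(3*t)*e^(5*e^(t)/2) + 700*e^(2*t)*e^(5*e^(t)/2) + 40*e^(t)*e^(5*e^(t)/2))*e^(-5/2)/16
d^5M/dt^5 = (3125*e^(5*t)*e^(5*e^(t)/2) + 12500*e^(4*t)*e^(5*e^(t)/2) + 12500*e^(3*t)*e^(5*e^(t)/2) + 3000*e^(2*t)*e^(5*e^(t)/2) + 80*e^(t)*e^(5*e^(t)/2))*e^(-5/2)/32

E[X^5] = d^5M/dt^5 |_{t=0} = 31205/32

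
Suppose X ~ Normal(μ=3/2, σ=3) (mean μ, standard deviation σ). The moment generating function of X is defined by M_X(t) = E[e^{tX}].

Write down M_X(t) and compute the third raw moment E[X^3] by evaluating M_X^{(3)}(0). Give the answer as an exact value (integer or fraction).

M_X(t) = e^(9*t^2/2 + 3*t/2)
M^(3)(t) = 729*t^3*e^(3*t/2)*e^(9*t^2/2) + 729*t^2*e^(3*t/2)*e^(9*t^2/2)/2 + 1215*t*e^(3*t/2)*e^(9*t^2/2)/4 + 351*e^(3*t/2)*e^(9*t^2/2)/8

E[X^3] = M^(3)(0) = 351/8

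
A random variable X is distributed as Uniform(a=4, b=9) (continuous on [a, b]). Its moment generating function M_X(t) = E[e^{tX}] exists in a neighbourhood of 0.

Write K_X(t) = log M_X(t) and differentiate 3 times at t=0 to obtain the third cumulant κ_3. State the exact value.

M_X(t) = (e^(9*t) - e^(4*t))/(5*t)
K_X(t) = log M_X(t) = -log(t) + log(e^(9*t) - e^(4*t)) - log(5)
K′(t) = (9*t*e^(5*t) - 4*t - e^(5*t) + 1)/(t*e^(5*t) - t)
K′′(t) = (-25*t^2*e^(5*t) + e^(10*t) - 2*e^(5*t) + 1)/(t^2*e^(10*t) - 2*t^2*e^(5*t) + t^2)
K′′′(t) = (125*t^3*e^(10*t) + 125*t^3*e^(5*t) - 2*e^(15*t) + 6*e^(10*t) - 6*e^(5*t) + 2)/(t^3*e^(15*t) - 3*t^3*e^(10*t) + 3*t^3*e^(5*t) - t^3)

κ_3 = K′′′(0) = 0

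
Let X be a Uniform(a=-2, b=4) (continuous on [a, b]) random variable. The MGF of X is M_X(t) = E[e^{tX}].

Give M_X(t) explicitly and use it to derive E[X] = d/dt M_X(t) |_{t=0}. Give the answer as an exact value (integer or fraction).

E[X] = M^(1)(0) = 1

M_X(t) = (e^(4*t) - e^(-2*t))/(6*t)
M^(1)(t) = (4*t*e^(6*t) + 2*t - e^(6*t) + 1)*e^(-2*t)/(6*t^2)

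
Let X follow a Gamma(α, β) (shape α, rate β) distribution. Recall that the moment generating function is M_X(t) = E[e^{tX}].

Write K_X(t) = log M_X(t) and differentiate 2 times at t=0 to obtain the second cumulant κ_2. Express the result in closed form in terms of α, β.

κ_2 = D^2[K](0) = α/β^2

M_X(t) = (β/(β - t))^α
K_X(t) = log M_X(t) = α*(log(β) - log(β - t))
D^2[K](t) = α/(β^2 - 2*β*t + t^2)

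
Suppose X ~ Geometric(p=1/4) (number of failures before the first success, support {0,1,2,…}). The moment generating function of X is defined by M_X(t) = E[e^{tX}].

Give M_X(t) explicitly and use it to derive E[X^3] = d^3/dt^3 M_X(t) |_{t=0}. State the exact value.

M_X(t) = 1/(4*(1 - 3*e^(t)/4))
M′(t) = 3*e^(t)/(9*e^(2*t) - 24*e^(t) + 16)
M′′(t) = (-9*e^(2*t) - 12*e^(t))/(27*e^(3*t) - 108*e^(2*t) + 144*e^(t) - 64)
M′′′(t) = (27*e^(3*t) + 144*e^(2*t) + 48*e^(t))/(81*e^(4*t) - 432*e^(3*t) + 864*e^(2*t) - 768*e^(t) + 256)

E[X^3] = M′′′(0) = 219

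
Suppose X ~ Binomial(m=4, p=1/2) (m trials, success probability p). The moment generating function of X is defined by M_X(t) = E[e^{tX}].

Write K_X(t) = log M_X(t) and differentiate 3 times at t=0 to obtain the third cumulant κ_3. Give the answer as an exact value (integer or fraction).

κ_3 = K′′′(0) = 0

M_X(t) = (e^(t)/2 + 1/2)^4
K_X(t) = log M_X(t) = 4*log(e^(t)/2 + 1/2)
K′(t) = 4*e^(t)/(e^(t) + 1)
K′′(t) = 4*e^(t)/(e^(2*t) + 2*e^(t) + 1)
K′′′(t) = (-4*e^(2*t) + 4*e^(t))/(e^(3*t) + 3*e^(2*t) + 3*e^(t) + 1)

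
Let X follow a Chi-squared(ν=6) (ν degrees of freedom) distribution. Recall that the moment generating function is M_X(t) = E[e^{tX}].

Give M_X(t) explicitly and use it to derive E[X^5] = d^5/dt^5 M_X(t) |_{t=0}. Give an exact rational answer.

E[X^5] = d^5M/dt^5 |_{t=0} = 80640

M_X(t) = (1 - 2*t)^(-3)
dM/dt = 6/(16*t^4 - 32*t^3 + 24*t^2 - 8*t + 1)
d^2M/dt^2 = -48/(32*t^5 - 80*t^4 + 80*t^3 - 40*t^2 + 10*t - 1)
d^3M/dt^3 = 480/(64*t^6 - 192*t^5 + 240*t^4 - 160*t^3 + 60*t^2 - 12*t + 1)
d^4M/dt^4 = -5760/(128*t^7 - 448*t^6 + 672*t^5 - 560*t^4 + 280*t^3 - 84*t^2 + 14*t - 1)
d^5M/dt^5 = 80640/(256*t^8 - 1024*t^7 + 1792*t^6 - 1792*t^5 + 1120*t^4 - 448*t^3 + 112*t^2 - 16*t + 1)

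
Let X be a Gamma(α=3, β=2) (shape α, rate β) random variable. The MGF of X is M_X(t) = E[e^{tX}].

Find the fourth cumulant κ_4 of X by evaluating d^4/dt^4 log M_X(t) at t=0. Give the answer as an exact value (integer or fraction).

M_X(t) = 8/(2 - t)^3
K_X(t) = log M_X(t) = -3*log(2 - t) + 3*log(2)
K′(t) = -3/(t - 2)
K′′(t) = 3/(t^2 - 4*t + 4)
K′′′(t) = -6/(t^3 - 6*t^2 + 12*t - 8)
K′′′′(t) = 18/(t^4 - 8*t^3 + 24*t^2 - 32*t + 16)

κ_4 = K′′′′(0) = 9/8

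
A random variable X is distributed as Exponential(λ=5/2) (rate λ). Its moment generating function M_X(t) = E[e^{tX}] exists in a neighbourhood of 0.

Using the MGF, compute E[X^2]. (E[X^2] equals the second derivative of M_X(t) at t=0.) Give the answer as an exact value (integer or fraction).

M_X(t) = 5/(2*(5/2 - t))
M^(2)(t) = -40/(8*t^3 - 60*t^2 + 150*t - 125)

E[X^2] = M^(2)(0) = 8/25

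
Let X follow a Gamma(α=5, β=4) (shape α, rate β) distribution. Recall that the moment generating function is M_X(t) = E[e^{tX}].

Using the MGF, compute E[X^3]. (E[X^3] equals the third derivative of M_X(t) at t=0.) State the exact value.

M_X(t) = 1024/(4 - t)^5
dM/dt = 5120/(t^6 - 24*t^5 + 240*t^4 - 1280*t^3 + 3840*t^2 - 6144*t + 4096)
d^2M/dt^2 = -30720/(t^7 - 28*t^6 + 336*t^5 - 2240*t^4 + 8960*t^3 - 21504*t^2 + 28672*t - 16384)
d^3M/dt^3 = 215040/(t^8 - 32*t^7 + 448*t^6 - 3584*t^5 + 17920*t^4 - 57344*t^3 + 114688*t^2 - 131072*t + 65536)

E[X^3] = d^3M/dt^3 |_{t=0} = 105/32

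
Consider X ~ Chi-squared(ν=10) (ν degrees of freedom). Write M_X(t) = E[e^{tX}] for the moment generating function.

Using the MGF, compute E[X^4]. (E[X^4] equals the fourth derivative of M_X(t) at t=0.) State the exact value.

M_X(t) = (1 - 2*t)^(-5)
dM/dt = 10/(64*t^6 - 192*t^5 + 240*t^4 - 160*t^3 + 60*t^2 - 12*t + 1)
d^2M/dt^2 = -120/(128*t^7 - 448*t^6 + 672*t^5 - 560*t^4 + 280*t^3 - 84*t^2 + 14*t - 1)
d^3M/dt^3 = 1680/(256*t^8 - 1024*t^7 + 1792*t^6 - 1792*t^5 + 1120*t^4 - 448*t^3 + 112*t^2 - 16*t + 1)
d^4M/dt^4 = -26880/(512*t^9 - 2304*t^8 + 4608*t^7 - 5376*t^6 + 4032*t^5 - 2016*t^4 + 672*t^3 - 144*t^2 + 18*t - 1)

E[X^4] = d^4M/dt^4 |_{t=0} = 26880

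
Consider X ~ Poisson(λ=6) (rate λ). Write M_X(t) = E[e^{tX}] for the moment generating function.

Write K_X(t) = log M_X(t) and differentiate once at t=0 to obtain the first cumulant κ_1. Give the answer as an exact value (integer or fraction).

κ_1 = K^(1)(0) = 6

M_X(t) = e^(6*e^(t) - 6)
K_X(t) = log M_X(t) = 6*e^(t) - 6
K^(1)(t) = 6*e^(t)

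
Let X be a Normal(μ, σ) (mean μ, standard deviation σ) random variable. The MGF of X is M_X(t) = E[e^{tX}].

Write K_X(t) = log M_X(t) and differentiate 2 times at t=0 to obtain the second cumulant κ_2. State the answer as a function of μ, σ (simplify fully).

κ_2 = K′′(0) = σ^2

M_X(t) = e^(μ*t + σ^2*t^2/2)
K_X(t) = log M_X(t) = μ*t + σ^2*t^2/2
K′(t) = μ + σ^2*t
K′′(t) = σ^2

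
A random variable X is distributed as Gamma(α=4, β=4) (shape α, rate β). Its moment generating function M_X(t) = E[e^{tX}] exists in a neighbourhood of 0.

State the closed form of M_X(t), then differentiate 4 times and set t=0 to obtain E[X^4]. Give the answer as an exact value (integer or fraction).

M_X(t) = 256/(4 - t)^4
M′(t) = -1024/(t^5 - 20*t^4 + 160*t^3 - 640*t^2 + 1280*t - 1024)
M′′(t) = 5120/(t^6 - 24*t^5 + 240*t^4 - 1280*t^3 + 3840*t^2 - 6144*t + 4096)
M′′′(t) = -30720/(t^7 - 28*t^6 + 336*t^5 - 2240*t^4 + 8960*t^3 - 21504*t^2 + 28672*t - 16384)
M′′′′(t) = 215040/(t^8 - 32*t^7 + 448*t^6 - 3584*t^5 + 17920*t^4 - 57344*t^3 + 114688*t^2 - 131072*t + 65536)

E[X^4] = M′′′′(0) = 105/32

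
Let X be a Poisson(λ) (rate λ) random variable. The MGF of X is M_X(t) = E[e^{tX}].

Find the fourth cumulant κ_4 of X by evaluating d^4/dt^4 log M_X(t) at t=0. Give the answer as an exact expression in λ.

κ_4 = K^(4)(0) = λ

M_X(t) = e^(λ*(e^(t) - 1))
K_X(t) = log M_X(t) = λ*(e^(t) - 1)
K^(4)(t) = λ*e^(t)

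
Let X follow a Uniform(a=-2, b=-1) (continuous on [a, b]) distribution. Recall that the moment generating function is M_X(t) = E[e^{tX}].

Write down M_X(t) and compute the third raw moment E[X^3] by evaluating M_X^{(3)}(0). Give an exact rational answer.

M_X(t) = (e^(-t) - e^(-2*t))/t
D^3[M](t) = (-t^3*e^(t) + 8*t^3 - 3*t^2*e^(t) + 12*t^2 - 6*t*e^(t) + 12*t - 6*e^(t) + 6)*e^(-2*t)/t^4

E[X^3] = D^3[M](0) = -15/4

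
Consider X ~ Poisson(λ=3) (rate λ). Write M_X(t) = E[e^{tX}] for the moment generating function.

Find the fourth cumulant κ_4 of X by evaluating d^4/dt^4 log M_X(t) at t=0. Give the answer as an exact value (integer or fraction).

κ_4 = K′′′′(0) = 3

M_X(t) = e^(3*e^(t) - 3)
K_X(t) = log M_X(t) = 3*e^(t) - 3
K′(t) = 3*e^(t)
K′′(t) = 3*e^(t)
K′′′(t) = 3*e^(t)
K′′′′(t) = 3*e^(t)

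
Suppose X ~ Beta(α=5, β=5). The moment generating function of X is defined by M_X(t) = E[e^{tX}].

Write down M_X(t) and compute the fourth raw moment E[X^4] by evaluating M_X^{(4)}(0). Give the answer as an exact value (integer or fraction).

M_X(t) = ₁F₁(5; 10; t)
M′(t) = ₁F₁(6; 11; t)/2
M′′(t) = 3*₁F₁(7; 12; t)/11
M′′′(t) = 7*₁F₁(8; 13; t)/44
M′′′′(t) = 14*₁F₁(9; 14; t)/143

E[X^4] = M′′′′(0) = 14/143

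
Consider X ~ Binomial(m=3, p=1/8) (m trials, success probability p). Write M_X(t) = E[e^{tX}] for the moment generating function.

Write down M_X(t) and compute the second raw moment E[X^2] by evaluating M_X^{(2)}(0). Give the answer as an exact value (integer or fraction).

M_X(t) = (e^(t)/8 + 7/8)^3
M^(2)(t) = 9*e^(3*t)/512 + 21*e^(2*t)/128 + 147*e^(t)/512

E[X^2] = M^(2)(0) = 15/32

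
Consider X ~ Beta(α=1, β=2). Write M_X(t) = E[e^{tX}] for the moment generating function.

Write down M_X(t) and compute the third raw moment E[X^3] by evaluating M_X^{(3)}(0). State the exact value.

E[X^3] = M^(3)(0) = 1/10

M_X(t) = ₁F₁(1; 3; t)
M^(3)(t) = ₁F₁(4; 6; t)/10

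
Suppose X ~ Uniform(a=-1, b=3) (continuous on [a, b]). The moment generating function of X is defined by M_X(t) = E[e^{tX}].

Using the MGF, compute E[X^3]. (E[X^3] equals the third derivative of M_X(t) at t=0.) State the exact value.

E[X^3] = M′′′(0) = 5

M_X(t) = (e^(3*t) - e^(-t))/(4*t)
M′(t) = (3*t*e^(4*t) + t - e^(4*t) + 1)*e^(-t)/(4*t^2)
M′′(t) = (9*t^2*e^(4*t) - t^2 - 6*t*e^(4*t) - 2*t + 2*e^(4*t) - 2)*e^(-t)/(4*t^3)
M′′′(t) = (27*t^3*e^(4*t) + t^3 - 27*t^2*e^(4*t) + 3*t^2 + 18*t*e^(4*t) + 6*t - 6*e^(4*t) + 6)*e^(-t)/(4*t^4)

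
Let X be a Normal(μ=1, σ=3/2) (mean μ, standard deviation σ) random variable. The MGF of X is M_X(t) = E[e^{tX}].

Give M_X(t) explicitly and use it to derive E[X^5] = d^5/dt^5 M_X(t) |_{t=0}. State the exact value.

M_X(t) = e^(9*t^2/8 + t)

E[X^5] = D^5[M](0) = 1591/16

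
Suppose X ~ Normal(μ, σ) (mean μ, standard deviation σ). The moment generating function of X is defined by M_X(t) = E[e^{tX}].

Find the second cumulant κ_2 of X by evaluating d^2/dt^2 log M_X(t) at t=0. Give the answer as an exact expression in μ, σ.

M_X(t) = e^(μ*t + σ^2*t^2/2)
K_X(t) = log M_X(t) = μ*t + σ^2*t^2/2
K^(2)(t) = σ^2

κ_2 = K^(2)(0) = σ^2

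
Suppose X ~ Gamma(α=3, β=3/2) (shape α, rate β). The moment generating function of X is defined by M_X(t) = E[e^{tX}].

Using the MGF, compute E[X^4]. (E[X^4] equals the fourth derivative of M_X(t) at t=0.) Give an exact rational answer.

E[X^4] = D^4[M](0) = 640/9

M_X(t) = 27/(8*(3/2 - t)^3)
D^4[M](t) = -155520/(128*t^7 - 1344*t^6 + 6048*t^5 - 15120*t^4 + 22680*t^3 - 20412*t^2 + 10206*t - 2187)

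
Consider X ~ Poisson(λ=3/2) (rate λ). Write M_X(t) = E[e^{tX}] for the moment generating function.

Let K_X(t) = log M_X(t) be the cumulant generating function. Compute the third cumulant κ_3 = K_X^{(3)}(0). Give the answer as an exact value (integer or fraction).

κ_3 = d^3K/dt^3 |_{t=0} = 3/2

M_X(t) = e^(3*e^(t)/2 - 3/2)
K_X(t) = log M_X(t) = 3*e^(t)/2 - 3/2
dK/dt = 3*e^(t)/2
d^2K/dt^2 = 3*e^(t)/2
d^3K/dt^3 = 3*e^(t)/2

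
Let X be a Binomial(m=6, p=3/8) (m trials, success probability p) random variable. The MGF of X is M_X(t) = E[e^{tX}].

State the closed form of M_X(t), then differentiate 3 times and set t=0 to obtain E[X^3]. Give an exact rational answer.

M_X(t) = (3*e^(t)/8 + 5/8)^6
D^3[M](t) = 19683*e^(6*t)/32768 + 455625*e^(5*t)/131072 + 30375*e^(4*t)/4096 + 455625*e^(3*t)/65536 + 84375*e^(2*t)/32768 + 28125*e^(t)/131072

E[X^3] = D^3[M](0) = 1359/64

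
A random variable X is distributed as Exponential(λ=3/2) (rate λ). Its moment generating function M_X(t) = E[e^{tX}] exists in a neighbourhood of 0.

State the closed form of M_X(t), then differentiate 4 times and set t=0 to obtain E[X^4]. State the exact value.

E[X^4] = D^4[M](0) = 128/27

M_X(t) = 3/(2*(3/2 - t))
D^4[M](t) = -1152/(32*t^5 - 240*t^4 + 720*t^3 - 1080*t^2 + 810*t - 243)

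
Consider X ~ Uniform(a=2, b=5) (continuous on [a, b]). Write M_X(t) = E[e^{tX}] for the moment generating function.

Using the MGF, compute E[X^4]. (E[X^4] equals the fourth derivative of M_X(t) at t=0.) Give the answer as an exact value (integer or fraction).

E[X^4] = M′′′′(0) = 1031/5

M_X(t) = (e^(5*t) - e^(2*t))/(3*t)
M′(t) = (5*t*e^(5*t) - 2*t*e^(2*t) - e^(5*t) + e^(2*t))/(3*t^2)
M′′(t) = (25*t^2*e^(5*t) - 4*t^2*e^(2*t) - 10*t*e^(5*t) + 4*t*e^(2*t) + 2*e^(5*t) - 2*e^(2*t))/(3*t^3)
M′′′(t) = (125*t^3*e^(5*t) - 8*t^3*e^(2*t) - 75*t^2*e^(5*t) + 12*t^2*e^(2*t) + 30*t*e^(5*t) - 12*t*e^(2*t) - 6*e^(5*t) + 6*e^(2*t))/(3*t^4)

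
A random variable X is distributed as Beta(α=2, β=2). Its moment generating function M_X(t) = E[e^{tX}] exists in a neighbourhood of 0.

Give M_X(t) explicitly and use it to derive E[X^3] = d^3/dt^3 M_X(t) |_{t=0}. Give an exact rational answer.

E[X^3] = d^3M/dt^3 |_{t=0} = 1/5

M_X(t) = ₁F₁(2; 4; t)
dM/dt = ₁F₁(3; 5; t)/2
d^2M/dt^2 = 3*₁F₁(4; 6; t)/10
d^3M/dt^3 = ₁F₁(5; 7; t)/5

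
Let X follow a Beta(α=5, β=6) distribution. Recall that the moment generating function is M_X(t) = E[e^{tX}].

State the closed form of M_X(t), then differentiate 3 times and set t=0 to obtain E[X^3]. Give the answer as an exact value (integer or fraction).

M_X(t) = ₁F₁(5; 11; t)
M′(t) = 5*₁F₁(6; 12; t)/11
M′′(t) = 5*₁F₁(7; 13; t)/22
M′′′(t) = 35*₁F₁(8; 14; t)/286

E[X^3] = M′′′(0) = 35/286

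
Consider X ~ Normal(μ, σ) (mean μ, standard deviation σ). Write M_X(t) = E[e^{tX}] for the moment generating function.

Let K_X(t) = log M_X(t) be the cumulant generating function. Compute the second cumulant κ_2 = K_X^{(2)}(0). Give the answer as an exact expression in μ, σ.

M_X(t) = e^(μ*t + σ^2*t^2/2)
K_X(t) = log M_X(t) = μ*t + σ^2*t^2/2
dK/dt = μ + σ^2*t
d^2K/dt^2 = σ^2

κ_2 = d^2K/dt^2 |_{t=0} = σ^2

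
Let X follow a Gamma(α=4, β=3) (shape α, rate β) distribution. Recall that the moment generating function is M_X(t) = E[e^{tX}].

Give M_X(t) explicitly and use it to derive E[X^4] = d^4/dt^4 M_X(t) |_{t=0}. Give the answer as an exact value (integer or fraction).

M_X(t) = 81/(3 - t)^4
M′(t) = -324/(t^5 - 15*t^4 + 90*t^3 - 270*t^2 + 405*t - 243)
M′′(t) = 1620/(t^6 - 18*t^5 + 135*t^4 - 540*t^3 + 1215*t^2 - 1458*t + 729)
M′′′(t) = -9720/(t^7 - 21*t^6 + 189*t^5 - 945*t^4 + 2835*t^3 - 5103*t^2 + 5103*t - 2187)
M′′′′(t) = 68040/(t^8 - 24*t^7 + 252*t^6 - 1512*t^5 + 5670*t^4 - 13608*t^3 + 20412*t^2 - 17496*t + 6561)

E[X^4] = M′′′′(0) = 280/27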